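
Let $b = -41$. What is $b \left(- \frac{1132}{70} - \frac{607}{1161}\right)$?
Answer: $\frac{27813211}{40635} \approx 684.46$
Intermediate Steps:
$b \left(- \frac{1132}{70} - \frac{607}{1161}\right) = - 41 \left(- \frac{1132}{70} - \frac{607}{1161}\right) = - 41 \left(\left(-1132\right) \frac{1}{70} - \frac{607}{1161}\right) = - 41 \left(- \frac{566}{35} - \frac{607}{1161}\right) = \left(-41\right) \left(- \frac{678371}{40635}\right) = \frac{27813211}{40635}$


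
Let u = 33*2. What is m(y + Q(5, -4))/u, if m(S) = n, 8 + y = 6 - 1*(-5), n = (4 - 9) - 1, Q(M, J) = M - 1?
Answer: -1/11 ≈ -0.090909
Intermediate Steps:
Q(M, J) = -1 + M
n = -6 (n = -5 - 1 = -6)
u = 66
y = 3 (y = -8 + (6 - 1*(-5)) = -8 + (6 + 5) = -8 + 11 = 3)
m(S) = -6
m(y + Q(5, -4))/u = -6/66 = -6*1/66 = -1/11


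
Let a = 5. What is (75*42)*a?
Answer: 15750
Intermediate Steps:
(75*42)*a = (75*42)*5 = 3150*5 = 15750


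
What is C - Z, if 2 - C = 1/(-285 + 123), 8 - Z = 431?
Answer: 68851/162 ≈ 425.01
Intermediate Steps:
Z = -423 (Z = 8 - 1*431 = 8 - 431 = -423)
C = 325/162 (C = 2 - 1/(-285 + 123) = 2 - 1/(-162) = 2 - 1*(-1/162) = 2 + 1/162 = 325/162 ≈ 2.0062)
C - Z = 325/162 - 1*(-423) = 325/162 + 423 = 68851/162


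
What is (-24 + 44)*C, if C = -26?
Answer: -520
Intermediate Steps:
(-24 + 44)*C = (-24 + 44)*(-26) = 20*(-26) = -520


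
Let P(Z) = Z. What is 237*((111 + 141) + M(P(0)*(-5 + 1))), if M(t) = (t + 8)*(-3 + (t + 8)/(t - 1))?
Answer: 38868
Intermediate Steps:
M(t) = (-3 + (8 + t)/(-1 + t))*(8 + t) (M(t) = (8 + t)*(-3 + (8 + t)/(-1 + t)) = (-3 + (8 + t)/(-1 + t))*(8 + t))
237*((111 + 141) + M(P(0)*(-5 + 1))) = 237*((111 + 141) + (88 - 0*(-5 + 1) - 2*(0*(-5 + 1))**2)/(-1 + 0*(-5 + 1))) = 237*(252 + (88 - 0*(-4) - 2*(0*(-4))**2)/(-1 + 0*(-4))) = 237*(252 + (88 - 5*0 - 2*0**2)/(-1 + 0)) = 237*(252 + (88 + 0 - 2*0)/(-1)) = 237*(252 - (88 + 0 + 0)) = 237*(252 - 1*88) = 237*(252 - 88) = 237*164 = 38868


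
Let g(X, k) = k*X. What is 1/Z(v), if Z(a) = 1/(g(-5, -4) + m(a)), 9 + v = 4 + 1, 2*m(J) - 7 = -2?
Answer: 45/2 ≈ 22.500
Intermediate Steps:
m(J) = 5/2 (m(J) = 7/2 + (½)*(-2) = 7/2 - 1 = 5/2)
v = -4 (v = -9 + (4 + 1) = -9 + 5 = -4)
g(X, k) = X*k
Z(a) = 2/45 (Z(a) = 1/(-5*(-4) + 5/2) = 1/(20 + 5/2) = 1/(45/2) = 2/45)
1/Z(v) = 1/(2/45) = 45/2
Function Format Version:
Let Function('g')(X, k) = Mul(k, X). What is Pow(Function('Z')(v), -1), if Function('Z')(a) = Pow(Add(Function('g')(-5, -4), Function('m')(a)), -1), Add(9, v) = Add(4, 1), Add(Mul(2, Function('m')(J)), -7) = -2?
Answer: Rational(45, 2) ≈ 22.500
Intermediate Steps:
Function('m')(J) = Rational(5, 2) (Function('m')(J) = Add(Rational(7, 2), Mul(Rational(1, 2), -2)) = Add(Rational(7, 2), -1) = Rational(5, 2))
v = -4 (v = Add(-9, Add(4, 1)) = Add(-9, 5) = -4)
Function('g')(X, k) = Mul(X, k)
Function('Z')(a) = Rational(2, 45) (Function('Z')(a) = Pow(Add(Mul(-5, -4), Rational(5, 2)), -1) = Pow(Add(20, Rational(5, 2)), -1) = Pow(Rational(45, 2), -1) = Rational(2, 45))
Pow(Function('Z')(v), -1) = Pow(Rational(2, 45), -1) = Rational(45, 2)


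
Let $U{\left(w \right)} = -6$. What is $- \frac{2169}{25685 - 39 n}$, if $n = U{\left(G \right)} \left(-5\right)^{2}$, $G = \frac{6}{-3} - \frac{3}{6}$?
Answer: $- \frac{2169}{31535} \approx -0.068781$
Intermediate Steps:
$G = - \frac{5}{2}$ ($G = 6 \left(- \frac{1}{3}\right) - \frac{1}{2} = -2 - \frac{1}{2} = - \frac{5}{2} \approx -2.5$)
$n = -150$ ($n = - 6 \left(-5\right)^{2} = \left(-6\right) 25 = -150$)
$- \frac{2169}{25685 - 39 n} = - \frac{2169}{25685 - 39 \left(-150\right)} = - \frac{2169}{25685 - -5850} = - \frac{2169}{25685 + 5850} = - \frac{2169}{31535}$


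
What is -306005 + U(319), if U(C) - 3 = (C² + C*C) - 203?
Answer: -102683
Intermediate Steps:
U(C) = -200 + 2*C² (U(C) = 3 + ((C² + C*C) - 203) = 3 + ((C² + C²) - 203) = 3 + (2*C² - 203) = 3 + (-203 + 2*C²) = -200 + 2*C²)
-306005 + U(319) = -306005 + (-200 + 2*319²) = -306005 + (-200 + 2*101761) = -306005 + (-200 + 203522) = -306005 + 203322 = -102683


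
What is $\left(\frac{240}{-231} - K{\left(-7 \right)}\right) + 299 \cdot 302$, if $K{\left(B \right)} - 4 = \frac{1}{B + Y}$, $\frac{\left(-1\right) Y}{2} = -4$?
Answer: $\frac{6952481}{77} \approx 90292.0$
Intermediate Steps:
$Y = 8$ ($Y = \left(-2\right) \left(-4\right) = 8$)
$K{\left(B \right)} = 4 + \frac{1}{8 + B}$ ($K{\left(B \right)} = 4 + \frac{1}{B + 8} = 4 + \frac{1}{8 + B}$)
$\left(\frac{240}{-231} - K{\left(-7 \right)}\right) + 299 \cdot 302 = \left(\frac{240}{-231} - \frac{33 + 4 \left(-7\right)}{8 - 7}\right) + 299 \cdot 302 = \left(240 \left(- \frac{1}{231}\right) - \frac{33 - 28}{1}\right) + 90298 = \left(- \frac{80}{77} - 1 \cdot 5\right) + 90298 = \left(- \frac{80}{77} - 5\right) + 90298 = - \frac{465}{77} + 90298 = \frac{6952481}{77}$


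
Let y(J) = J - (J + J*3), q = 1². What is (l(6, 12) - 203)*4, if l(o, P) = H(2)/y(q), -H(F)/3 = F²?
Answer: -796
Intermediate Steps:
q = 1
y(J) = -3*J (y(J) = J - (J + 3*J) = J - 4*J = -3*J)
H(F) = -3*F²
l(o, P) = 4 (l(o, P) = (-3*2²)/((-3*1)) = -3*4/(-3) = -12*(-⅓) = 4)
(l(6, 12) - 203)*4 = (4 - 203)*4 = -199*4 = -796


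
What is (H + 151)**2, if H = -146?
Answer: 25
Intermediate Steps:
(H + 151)**2 = (-146 + 151)**2 = 5**2 = 25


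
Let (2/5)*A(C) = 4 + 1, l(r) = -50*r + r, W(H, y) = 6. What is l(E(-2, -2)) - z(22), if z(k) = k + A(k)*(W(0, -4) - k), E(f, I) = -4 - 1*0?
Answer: 374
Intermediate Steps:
E(f, I) = -4 (E(f, I) = -4 + 0 = -4)
l(r) = -49*r
A(C) = 25/2 (A(C) = 5*(4 + 1)/2 = (5/2)*5 = 25/2)
z(k) = 75 - 23*k/2 (z(k) = k + 25*(6 - k)/2 = k + (75 - 25*k/2) = 75 - 23*k/2)
l(E(-2, -2)) - z(22) = -49*(-4) - (75 - 23/2*22) = 196 - (75 - 253) = 196 - 1*(-178) = 196 + 178 = 374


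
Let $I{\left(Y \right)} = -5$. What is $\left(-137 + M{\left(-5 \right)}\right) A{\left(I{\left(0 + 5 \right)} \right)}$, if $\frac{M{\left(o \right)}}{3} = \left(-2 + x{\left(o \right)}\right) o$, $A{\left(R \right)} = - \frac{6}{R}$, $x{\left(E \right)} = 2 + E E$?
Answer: $- \frac{3072}{5} \approx -614.4$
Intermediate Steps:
$x{\left(E \right)} = 2 + E^{2}$
$M{\left(o \right)} = 3 o^{3}$ ($M{\left(o \right)} = 3 \left(-2 + \left(2 + o^{2}\right)\right) o = 3 o^{2} o = 3 o^{3}$)
$\left(-137 + M{\left(-5 \right)}\right) A{\left(I{\left(0 + 5 \right)} \right)} = \left(-137 + 3 \left(-5\right)^{3}\right) \left(- \frac{6}{-5}\right) = \left(-137 + 3 \left(-125\right)\right) \left(\left(-6\right) \left(- \frac{1}{5}\right)\right) = \left(-137 - 375\right) \frac{6}{5} = \left(-512\right) \frac{6}{5} = - \frac{3072}{5}$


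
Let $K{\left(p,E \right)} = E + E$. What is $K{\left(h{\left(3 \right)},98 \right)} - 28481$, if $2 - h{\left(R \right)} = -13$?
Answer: $-28285$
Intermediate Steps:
$h{\left(R \right)} = 15$ ($h{\left(R \right)} = 2 - -13 = 2 + 13 = 15$)
$K{\left(p,E \right)} = 2 E$
$K{\left(h{\left(3 \right)},98 \right)} - 28481 = 2 \cdot 98 - 28481 = 196 - 28481 = -28285$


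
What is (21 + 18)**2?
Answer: 1521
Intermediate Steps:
(21 + 18)**2 = 39**2 = 1521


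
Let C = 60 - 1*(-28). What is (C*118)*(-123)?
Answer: -1277232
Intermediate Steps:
C = 88 (C = 60 + 28 = 88)
(C*118)*(-123) = (88*118)*(-123) = 10384*(-123) = -1277232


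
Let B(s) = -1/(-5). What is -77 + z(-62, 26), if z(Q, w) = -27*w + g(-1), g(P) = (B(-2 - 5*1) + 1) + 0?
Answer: -3889/5 ≈ -777.80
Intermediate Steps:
B(s) = ⅕ (B(s) = -1*(-⅕) = ⅕)
g(P) = 6/5 (g(P) = (⅕ + 1) + 0 = 6/5 + 0 = 6/5)
z(Q, w) = 6/5 - 27*w (z(Q, w) = -27*w + 6/5 = 6/5 - 27*w)
-77 + z(-62, 26) = -77 + (6/5 - 27*26) = -77 + (6/5 - 702) = -77 - 3504/5 = -3889/5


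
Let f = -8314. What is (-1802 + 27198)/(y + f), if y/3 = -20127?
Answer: -25396/68695 ≈ -0.36969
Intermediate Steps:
y = -60381 (y = 3*(-20127) = -60381)
(-1802 + 27198)/(y + f) = (-1802 + 27198)/(-60381 - 8314) = 25396/(-68695) = 25396*(-1/68695) = -25396/68695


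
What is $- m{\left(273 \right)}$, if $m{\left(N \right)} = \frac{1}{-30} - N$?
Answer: $\frac{8191}{30} \approx 273.03$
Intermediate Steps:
$m{\left(N \right)} = - \frac{1}{30} - N$
$- m{\left(273 \right)} = - (- \frac{1}{30} - 273) = \left(-1\right) \left(- \frac{8191}{30}\right) = \frac{8191}{30}$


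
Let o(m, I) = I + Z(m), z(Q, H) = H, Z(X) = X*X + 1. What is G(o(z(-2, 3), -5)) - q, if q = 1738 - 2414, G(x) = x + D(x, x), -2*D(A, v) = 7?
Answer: 1355/2 ≈ 677.50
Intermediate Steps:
D(A, v) = -7/2 (D(A, v) = -1/2*7 = -7/2)
Z(X) = 1 + X**2 (Z(X) = X**2 + 1 = 1 + X**2)
o(m, I) = 1 + I + m**2 (o(m, I) = I + (1 + m**2) = 1 + I + m**2)
G(x) = -7/2 + x (G(x) = x - 7/2 = -7/2 + x)
q = -676
G(o(z(-2, 3), -5)) - q = (-7/2 + (1 - 5 + 3**2)) - 1*(-676) = (-7/2 + (1 - 5 + 9)) + 676 = (-7/2 + 5) + 676 = 3/2 + 676 = 1355/2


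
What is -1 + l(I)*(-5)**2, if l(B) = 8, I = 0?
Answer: 199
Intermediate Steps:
-1 + l(I)*(-5)**2 = -1 + 8*(-5)**2 = -1 + 8*25 = -1 + 200 = 199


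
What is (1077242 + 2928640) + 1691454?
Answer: 5697336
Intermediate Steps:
(1077242 + 2928640) + 1691454 = 4005882 + 1691454 = 5697336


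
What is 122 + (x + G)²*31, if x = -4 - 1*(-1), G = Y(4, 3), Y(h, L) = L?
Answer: 122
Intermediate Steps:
G = 3
x = -3 (x = -4 + 1 = -3)
122 + (x + G)²*31 = 122 + (-3 + 3)²*31 = 122 + 0²*31 = 122 + 0*31 = 122 + 0 = 122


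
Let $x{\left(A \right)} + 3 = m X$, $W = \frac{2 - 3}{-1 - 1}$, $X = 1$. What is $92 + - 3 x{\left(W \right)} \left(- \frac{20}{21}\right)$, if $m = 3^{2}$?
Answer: $\frac{764}{7} \approx 109.14$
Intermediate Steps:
$m = 9$
$W = \frac{1}{2}$ ($W = - \frac{1}{-2} = \left(-1\right) \left(- \frac{1}{2}\right) = \frac{1}{2} \approx 0.5$)
$x{\left(A \right)} = 6$ ($x{\left(A \right)} = -3 + 9 \cdot 1 = -3 + 9 = 6$)
$92 + - 3 x{\left(W \right)} \left(- \frac{20}{21}\right) = 92 + \left(-3\right) 6 \left(- \frac{20}{21}\right) = 92 - 18 \left(\left(-20\right) \frac{1}{21}\right) = 92 - - \frac{120}{7} = 92 + \frac{120}{7} = \frac{764}{7}$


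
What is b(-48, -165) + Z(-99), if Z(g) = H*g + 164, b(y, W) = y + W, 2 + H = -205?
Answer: 20444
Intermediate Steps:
H = -207 (H = -2 - 205 = -207)
b(y, W) = W + y
Z(g) = 164 - 207*g (Z(g) = -207*g + 164 = 164 - 207*g)
b(-48, -165) + Z(-99) = (-165 - 48) + (164 - 207*(-99)) = -213 + (164 + 20493) = -213 + 20657 = 20444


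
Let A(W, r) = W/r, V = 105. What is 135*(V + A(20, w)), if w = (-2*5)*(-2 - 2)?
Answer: 28485/2 ≈ 14243.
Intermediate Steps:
w = 40 (w = -10*(-4) = 40)
135*(V + A(20, w)) = 135*(105 + 20/40) = 135*(105 + 20*(1/40)) = 135*(105 + 1/2) = 135*(211/2) = 28485/2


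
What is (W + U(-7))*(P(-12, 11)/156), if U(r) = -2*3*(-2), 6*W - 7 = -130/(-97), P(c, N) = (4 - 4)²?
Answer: 0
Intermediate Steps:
P(c, N) = 0 (P(c, N) = 0² = 0)
W = 809/582 (W = 7/6 + (-130/(-97))/6 = 7/6 + (-130*(-1/97))/6 = 7/6 + (⅙)*(130/97) = 7/6 + 65/291 = 809/582 ≈ 1.3900)
U(r) = 12 (U(r) = -6*(-2) = 12)
(W + U(-7))*(P(-12, 11)/156) = (809/582 + 12)*(0/156) = 7793*(0*(1/156))/582 = (7793/582)*0 = 0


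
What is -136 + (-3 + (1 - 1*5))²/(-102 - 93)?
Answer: -26569/195 ≈ -136.25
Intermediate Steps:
-136 + (-3 + (1 - 1*5))²/(-102 - 93) = -136 + (-3 + (1 - 5))²/(-195) = -136 + (-3 - 4)²*(-1/195) = -136 + (-7)²*(-1/195) = -136 + 49*(-1/195) = -136 - 49/195 = -26569/195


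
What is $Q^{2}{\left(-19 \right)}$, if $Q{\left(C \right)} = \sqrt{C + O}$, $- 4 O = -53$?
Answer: $- \frac{23}{4} \approx -5.75$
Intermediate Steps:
$O = \frac{53}{4}$ ($O = \left(- \frac{1}{4}\right) \left(-53\right) = \frac{53}{4} \approx 13.25$)
$Q{\left(C \right)} = \sqrt{\frac{53}{4} + C}$ ($Q{\left(C \right)} = \sqrt{C + \frac{53}{4}} = \sqrt{\frac{53}{4} + C}$)
$Q^{2}{\left(-19 \right)} = \left(\frac{\sqrt{53 + 4 \left(-19\right)}}{2}\right)^{2} = \left(\frac{\sqrt{53 - 76}}{2}\right)^{2} = \left(\frac{\sqrt{-23}}{2}\right)^{2} = \left(\frac{i \sqrt{23}}{2}\right)^{2} = - \frac{23}{4}$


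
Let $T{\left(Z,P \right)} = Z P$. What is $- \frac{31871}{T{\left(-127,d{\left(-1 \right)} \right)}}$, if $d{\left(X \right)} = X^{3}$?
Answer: $- \frac{31871}{127} \approx -250.95$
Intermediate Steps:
$T{\left(Z,P \right)} = P Z$
$- \frac{31871}{T{\left(-127,d{\left(-1 \right)} \right)}} = - \frac{31871}{\left(-1\right)^{3} \left(-127\right)} = - \frac{31871}{\left(-1\right) \left(-127\right)} = - \frac{31871}{127}$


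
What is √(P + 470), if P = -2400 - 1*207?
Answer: I*√2137 ≈ 46.228*I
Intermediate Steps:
P = -2607 (P = -2400 - 207 = -2607)
√(P + 470) = √(-2607 + 470) = √(-2137) = I*√2137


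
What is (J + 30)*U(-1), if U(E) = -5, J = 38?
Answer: -340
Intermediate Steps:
(J + 30)*U(-1) = (38 + 30)*(-5) = 68*(-5) = -340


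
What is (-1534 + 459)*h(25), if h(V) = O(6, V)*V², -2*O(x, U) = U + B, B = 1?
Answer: 8734375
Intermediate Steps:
O(x, U) = -½ - U/2 (O(x, U) = -(U + 1)/2 = -(1 + U)/2 = -½ - U/2)
h(V) = V²*(-½ - V/2) (h(V) = (-½ - V/2)*V² = V²*(-½ - V/2))
(-1534 + 459)*h(25) = (-1534 + 459)*((½)*25²*(-1 - 1*25)) = -1075*625*(-1 - 25)/2 = -1075*625*(-26)/2 = -1075*(-8125) = 8734375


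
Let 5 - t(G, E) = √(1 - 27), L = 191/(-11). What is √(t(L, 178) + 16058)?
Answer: √(16063 - I*√26) ≈ 126.74 - 0.0201*I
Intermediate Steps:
L = -191/11 (L = 191*(-1/11) = -191/11 ≈ -17.364)
t(G, E) = 5 - I*√26 (t(G, E) = 5 - √(1 - 27) = 5 - √(-26) = 5 - I*√26)
√(t(L, 178) + 16058) = √((5 - I*√26) + 16058) = √(16063 - I*√26)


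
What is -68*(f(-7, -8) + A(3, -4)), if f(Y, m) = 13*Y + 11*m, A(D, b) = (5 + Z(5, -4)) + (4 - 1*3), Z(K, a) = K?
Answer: 11424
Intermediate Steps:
A(D, b) = 11 (A(D, b) = (5 + 5) + (4 - 1*3) = 10 + (4 - 3) = 10 + 1 = 11)
f(Y, m) = 11*m + 13*Y
-68*(f(-7, -8) + A(3, -4)) = -68*((11*(-8) + 13*(-7)) + 11) = -68*((-88 - 91) + 11) = -68*(-179 + 11) = -68*(-168) = 11424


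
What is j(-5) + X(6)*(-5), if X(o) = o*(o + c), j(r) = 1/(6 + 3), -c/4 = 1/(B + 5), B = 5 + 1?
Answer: -16729/99 ≈ -168.98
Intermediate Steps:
B = 6
c = -4/11 (c = -4/(6 + 5) = -4/11 ≈ -0.36364)
j(r) = ⅑ (j(r) = 1/9 = ⅑)
X(o) = o*(-4/11 + o) (X(o) = o*(o - 4/11) = o*(-4/11 + o))
j(-5) + X(6)*(-5) = ⅑ + ((1/11)*6*(-4 + 11*6))*(-5) = ⅑ + ((1/11)*6*(-4 + 66))*(-5) = ⅑ + ((1/11)*6*62)*(-5) = ⅑ + (372/11)*(-5) = ⅑ - 1860/11 = -16729/99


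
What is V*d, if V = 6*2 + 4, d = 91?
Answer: 1456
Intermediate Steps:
V = 16 (V = 12 + 4 = 16)
V*d = 16*91 = 1456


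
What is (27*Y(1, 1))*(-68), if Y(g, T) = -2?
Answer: 3672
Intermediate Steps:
(27*Y(1, 1))*(-68) = (27*(-2))*(-68) = -54*(-68) = 3672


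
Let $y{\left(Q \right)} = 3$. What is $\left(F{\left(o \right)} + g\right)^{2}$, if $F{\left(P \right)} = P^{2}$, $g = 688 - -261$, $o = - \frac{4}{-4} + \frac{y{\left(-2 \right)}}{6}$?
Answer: $\frac{14478025}{16} \approx 9.0488 \cdot 10^{5}$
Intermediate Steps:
$o = \frac{3}{2}$ ($o = - \frac{4}{-4} + \frac{3}{6} = \left(-4\right) \left(- \frac{1}{4}\right) + 3 \cdot \frac{1}{6} = 1 + \frac{1}{2} = \frac{3}{2} \approx 1.5$)
$g = 949$ ($g = 688 + 261 = 949$)
$\left(F{\left(o \right)} + g\right)^{2} = \left(\left(\frac{3}{2}\right)^{2} + 949\right)^{2} = \left(\frac{9}{4} + 949\right)^{2} = \left(\frac{3805}{4}\right)^{2} = \frac{14478025}{16}$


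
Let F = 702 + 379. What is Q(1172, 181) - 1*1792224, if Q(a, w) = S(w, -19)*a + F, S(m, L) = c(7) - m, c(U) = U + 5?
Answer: -1989211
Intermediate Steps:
c(U) = 5 + U
S(m, L) = 12 - m (S(m, L) = (5 + 7) - m = 12 - m)
F = 1081
Q(a, w) = 1081 + a*(12 - w) (Q(a, w) = (12 - w)*a + 1081 = a*(12 - w) + 1081 = 1081 + a*(12 - w))
Q(1172, 181) - 1*1792224 = (1081 - 1*1172*(-12 + 181)) - 1*1792224 = (1081 - 1*1172*169) - 1792224 = (1081 - 198068) - 1792224 = -196987 - 1792224 = -1989211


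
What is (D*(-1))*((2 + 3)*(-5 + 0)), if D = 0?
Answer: 0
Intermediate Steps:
(D*(-1))*((2 + 3)*(-5 + 0)) = (0*(-1))*((2 + 3)*(-5 + 0)) = 0*(5*(-5)) = 0*(-25) = 0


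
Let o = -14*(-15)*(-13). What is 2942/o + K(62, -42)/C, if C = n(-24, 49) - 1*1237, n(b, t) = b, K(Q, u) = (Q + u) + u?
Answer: -140377/132405 ≈ -1.0602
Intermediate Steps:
K(Q, u) = Q + 2*u
o = -2730 (o = 210*(-13) = -2730)
C = -1261 (C = -24 - 1*1237 = -24 - 1237 = -1261)
2942/o + K(62, -42)/C = 2942/(-2730) + (62 + 2*(-42))/(-1261) = 2942*(-1/2730) + (62 - 84)*(-1/1261) = -1471/1365 - 22*(-1/1261) = -1471/1365 + 22/1261 = -140377/132405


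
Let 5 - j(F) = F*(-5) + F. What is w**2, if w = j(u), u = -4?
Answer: 121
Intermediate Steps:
j(F) = 5 + 4*F (j(F) = 5 - (F*(-5) + F) = 5 - (-5*F + F) = 5 - (-4)*F = 5 + 4*F)
w = -11 (w = 5 + 4*(-4) = 5 - 16 = -11)
w**2 = (-11)**2 = 121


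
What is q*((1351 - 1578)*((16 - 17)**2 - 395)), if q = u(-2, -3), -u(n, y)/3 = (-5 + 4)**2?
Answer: -268314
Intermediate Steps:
u(n, y) = -3 (u(n, y) = -3*(-5 + 4)**2 = -3*(-1)**2 = -3*1 = -3)
q = -3
q*((1351 - 1578)*((16 - 17)**2 - 395)) = -3*(1351 - 1578)*((16 - 17)**2 - 395) = -(-681)*((-1)**2 - 395) = -(-681)*(1 - 395) = -(-681)*(-394) = -3*89438 = -268314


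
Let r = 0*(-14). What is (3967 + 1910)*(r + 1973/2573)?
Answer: 11595321/2573 ≈ 4506.5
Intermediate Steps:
r = 0
(3967 + 1910)*(r + 1973/2573) = (3967 + 1910)*(0 + 1973/2573) = 5877*(0 + 1973*(1/2573)) = 5877*(0 + 1973/2573) = 5877*(1973/2573) = 11595321/2573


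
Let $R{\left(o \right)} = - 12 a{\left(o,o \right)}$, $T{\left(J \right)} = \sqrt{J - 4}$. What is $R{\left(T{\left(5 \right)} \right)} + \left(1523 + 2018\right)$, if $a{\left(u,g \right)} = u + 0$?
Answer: $3529$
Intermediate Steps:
$a{\left(u,g \right)} = u$
$T{\left(J \right)} = \sqrt{-4 + J}$
$R{\left(o \right)} = - 12 o$
$R{\left(T{\left(5 \right)} \right)} + \left(1523 + 2018\right) = - 12 \sqrt{-4 + 5} + \left(1523 + 2018\right) = - 12 \sqrt{1} + 3541 = \left(-12\right) 1 + 3541 = -12 + 3541 = 3529$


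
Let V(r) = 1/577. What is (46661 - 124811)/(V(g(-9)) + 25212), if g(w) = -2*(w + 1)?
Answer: -1803702/581893 ≈ -3.0997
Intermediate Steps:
g(w) = -2 - 2*w (g(w) = -2*(1 + w) = -2 - 2*w)
V(r) = 1/577
(46661 - 124811)/(V(g(-9)) + 25212) = (46661 - 124811)/(1/577 + 25212) = -78150/14547325/577 = -78150*577/14547325 = -1803702/581893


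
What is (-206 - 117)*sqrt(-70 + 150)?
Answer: -1292*sqrt(5) ≈ -2889.0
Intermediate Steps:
(-206 - 117)*sqrt(-70 + 150) = -1292*sqrt(5)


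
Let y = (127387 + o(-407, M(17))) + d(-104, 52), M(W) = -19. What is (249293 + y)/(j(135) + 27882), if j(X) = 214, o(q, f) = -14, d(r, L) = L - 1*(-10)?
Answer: 47091/3512 ≈ 13.409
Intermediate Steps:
d(r, L) = 10 + L (d(r, L) = L + 10 = 10 + L)
y = 127435 (y = (127387 - 14) + (10 + 52) = 127373 + 62 = 127435)
(249293 + y)/(j(135) + 27882) = (249293 + 127435)/(214 + 27882) = 376728/28096 = 376728*(1/28096) = 47091/3512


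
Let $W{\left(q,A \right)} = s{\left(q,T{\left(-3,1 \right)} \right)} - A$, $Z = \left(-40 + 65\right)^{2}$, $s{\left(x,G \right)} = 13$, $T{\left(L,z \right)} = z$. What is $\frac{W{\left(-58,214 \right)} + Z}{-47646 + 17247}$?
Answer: $- \frac{424}{30399} \approx -0.013948$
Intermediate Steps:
$Z = 625$ ($Z = 25^{2} = 625$)
$W{\left(q,A \right)} = 13 - A$
$\frac{W{\left(-58,214 \right)} + Z}{-47646 + 17247} = \frac{\left(13 - 214\right) + 625}{-47646 + 17247} = \frac{\left(13 - 214\right) + 625}{-30399} = \left(-201 + 625\right) \left(- \frac{1}{30399}\right) = 424 \left(- \frac{1}{30399}\right) = - \frac{424}{30399}$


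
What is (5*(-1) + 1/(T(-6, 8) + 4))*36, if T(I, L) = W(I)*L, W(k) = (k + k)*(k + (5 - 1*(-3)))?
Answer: -8469/47 ≈ -180.19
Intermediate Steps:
W(k) = 2*k*(8 + k) (W(k) = (2*k)*(k + (5 + 3)) = (2*k)*(k + 8) = (2*k)*(8 + k) = 2*k*(8 + k))
T(I, L) = 2*I*L*(8 + I) (T(I, L) = (2*I*(8 + I))*L = 2*I*L*(8 + I))
(5*(-1) + 1/(T(-6, 8) + 4))*36 = (5*(-1) + 1/(2*(-6)*8*(8 - 6) + 4))*36 = (-5 + 1/(2*(-6)*8*2 + 4))*36 = (-5 + 1/(-192 + 4))*36 = (-5 + 1/(-188))*36 = (-5 - 1/188)*36 = -941/188*36 = -8469/47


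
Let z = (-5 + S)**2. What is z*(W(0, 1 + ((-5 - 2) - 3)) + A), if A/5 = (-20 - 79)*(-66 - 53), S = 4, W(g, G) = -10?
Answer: 58895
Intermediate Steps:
z = 1 (z = (-5 + 4)**2 = (-1)**2 = 1)
A = 58905 (A = 5*((-20 - 79)*(-66 - 53)) = 5*(-99*(-119)) = 5*11781 = 58905)
z*(W(0, 1 + ((-5 - 2) - 3)) + A) = 1*(-10 + 58905) = 1*58895 = 58895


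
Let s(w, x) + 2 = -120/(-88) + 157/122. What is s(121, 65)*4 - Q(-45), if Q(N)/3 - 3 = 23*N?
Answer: 2079162/671 ≈ 3098.6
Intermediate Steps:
s(w, x) = 873/1342 (s(w, x) = -2 + (-120/(-88) + 157/122) = -2 + (-120*(-1/88) + 157*(1/122)) = -2 + (15/11 + 157/122) = -2 + 3557/1342 = 873/1342)
Q(N) = 9 + 69*N (Q(N) = 9 + 3*(23*N) = 9 + 69*N)
s(121, 65)*4 - Q(-45) = (873/1342)*4 - (9 + 69*(-45)) = 1746/671 - (9 - 3105) = 1746/671 - 1*(-3096) = 1746/671 + 3096 = 2079162/671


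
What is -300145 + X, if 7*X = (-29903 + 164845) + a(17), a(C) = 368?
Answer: -280815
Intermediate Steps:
X = 19330 (X = ((-29903 + 164845) + 368)/7 = (134942 + 368)/7 = (⅐)*135310 = 19330)
-300145 + X = -300145 + 19330 = -280815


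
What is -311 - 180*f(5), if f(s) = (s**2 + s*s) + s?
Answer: -10211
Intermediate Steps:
f(s) = s + 2*s**2 (f(s) = (s**2 + s**2) + s = 2*s**2 + s = s + 2*s**2)
-311 - 180*f(5) = -311 - 900*(1 + 2*5) = -311 - 900*(1 + 10) = -311 - 900*11 = -311 - 180*55 = -311 - 9900 = -10211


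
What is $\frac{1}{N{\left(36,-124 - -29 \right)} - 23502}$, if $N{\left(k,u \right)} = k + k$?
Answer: $- \frac{1}{23430} \approx -4.268 \cdot 10^{-5}$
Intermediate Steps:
$N{\left(k,u \right)} = 2 k$
$\frac{1}{N{\left(36,-124 - -29 \right)} - 23502} = \frac{1}{2 \cdot 36 - 23502} = \frac{1}{72 - 23502} = \frac{1}{-23430} = - \frac{1}{23430}$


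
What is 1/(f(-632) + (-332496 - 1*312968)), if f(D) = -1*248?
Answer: -1/645712 ≈ -1.5487e-6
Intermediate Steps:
f(D) = -248
1/(f(-632) + (-332496 - 1*312968)) = 1/(-248 + (-332496 - 1*312968)) = 1/(-248 + (-332496 - 312968)) = 1/(-248 - 645464) = 1/(-645712) = -1/645712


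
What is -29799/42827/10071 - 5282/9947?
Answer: -253164401983/476694189111 ≈ -0.53108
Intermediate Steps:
-29799/42827/10071 - 5282/9947 = -29799*1/42827*(1/10071) - 5282*1/9947 = -29799/42827*1/10071 - 5282/9947 = -3311/47923413 - 5282/9947 = -253164401983/476694189111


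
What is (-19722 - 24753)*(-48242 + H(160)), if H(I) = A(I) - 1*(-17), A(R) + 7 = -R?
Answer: 2152234200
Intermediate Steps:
A(R) = -7 - R
H(I) = 10 - I (H(I) = (-7 - I) - 1*(-17) = (-7 - I) + 17 = 10 - I)
(-19722 - 24753)*(-48242 + H(160)) = (-19722 - 24753)*(-48242 + (10 - 1*160)) = -44475*(-48242 + (10 - 160)) = -44475*(-48242 - 150) = -44475*(-48392) = 2152234200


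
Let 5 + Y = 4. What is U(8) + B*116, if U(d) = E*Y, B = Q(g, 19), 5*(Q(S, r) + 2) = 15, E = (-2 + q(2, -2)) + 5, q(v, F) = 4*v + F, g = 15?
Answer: 107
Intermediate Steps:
q(v, F) = F + 4*v
Y = -1 (Y = -5 + 4 = -1)
E = 9 (E = (-2 + (-2 + 4*2)) + 5 = (-2 + (-2 + 8)) + 5 = (-2 + 6) + 5 = 4 + 5 = 9)
Q(S, r) = 1 (Q(S, r) = -2 + (⅕)*15 = -2 + 3 = 1)
B = 1
U(d) = -9 (U(d) = 9*(-1) = -9)
U(8) + B*116 = -9 + 1*116 = -9 + 116 = 107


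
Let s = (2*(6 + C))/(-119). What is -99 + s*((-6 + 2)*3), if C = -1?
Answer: -11661/119 ≈ -97.992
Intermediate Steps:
s = -10/119 (s = (2*(6 - 1))/(-119) = (2*5)*(-1/119) = 10*(-1/119) = -10/119 ≈ -0.084034)
-99 + s*((-6 + 2)*3) = -99 - 10*(-6 + 2)*3/119 = -99 - (-40)*3/119 = -99 - 10/119*(-12) = -99 + 120/119 = -11661/119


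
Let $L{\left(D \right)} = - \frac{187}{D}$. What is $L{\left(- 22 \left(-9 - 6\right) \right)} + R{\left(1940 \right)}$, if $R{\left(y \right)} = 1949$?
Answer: $\frac{58453}{30} \approx 1948.4$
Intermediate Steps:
$L{\left(- 22 \left(-9 - 6\right) \right)} + R{\left(1940 \right)} = - \frac{187}{\left(-1\right) 22 \left(-9 - 6\right)} + 1949 = - \frac{187}{\left(-1\right) 22 \left(-15\right)} + 1949 = - \frac{187}{\left(-1\right) \left(-330\right)} + 1949 = - \frac{187}{330} + 1949 = \left(-187\right) \frac{1}{330} + 1949 = - \frac{17}{30} + 1949 = \frac{58453}{30}$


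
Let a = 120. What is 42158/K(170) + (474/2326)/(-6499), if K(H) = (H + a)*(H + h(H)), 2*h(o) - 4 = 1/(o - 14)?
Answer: 49706677716651/58814632490225 ≈ 0.84514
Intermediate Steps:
h(o) = 2 + 1/(2*(-14 + o)) (h(o) = 2 + 1/(2*(o - 14)) = 2 + 1/(2*(-14 + o)))
K(H) = (120 + H)*(H + (-55 + 4*H)/(2*(-14 + H))) (K(H) = (H + 120)*(H + (-55 + 4*H)/(2*(-14 + H))) = (120 + H)*(H + (-55 + 4*H)/(2*(-14 + H))))
42158/K(170) + (474/2326)/(-6499) = 42158/(((-3300 + 170**3 + 108*170**2 - 2935/2*170)/(-14 + 170))) + (474/2326)/(-6499) = 42158/(((-3300 + 4913000 + 108*28900 - 249475)/156)) + (474*(1/2326))*(-1/6499) = 42158/(((-3300 + 4913000 + 3121200 - 249475)/156)) + (237/1163)*(-1/6499) = 42158/(((1/156)*7781425)) - 237/7558337 = 42158/(7781425/156) - 237/7558337 = 42158*(156/7781425) - 237/7558337 = 6576648/7781425 - 237/7558337 = 49706677716651/58814632490225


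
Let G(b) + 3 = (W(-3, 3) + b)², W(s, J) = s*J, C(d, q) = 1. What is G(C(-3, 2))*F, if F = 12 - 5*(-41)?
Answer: 13237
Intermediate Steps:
F = 217 (F = 12 + 205 = 217)
W(s, J) = J*s
G(b) = -3 + (-9 + b)² (G(b) = -3 + (3*(-3) + b)² = -3 + (-9 + b)²)
G(C(-3, 2))*F = (-3 + (-9 + 1)²)*217 = (-3 + (-8)²)*217 = (-3 + 64)*217 = 61*217 = 13237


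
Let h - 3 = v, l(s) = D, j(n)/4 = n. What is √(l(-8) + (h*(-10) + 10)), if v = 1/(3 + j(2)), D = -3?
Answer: I*√2893/11 ≈ 4.8897*I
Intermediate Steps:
j(n) = 4*n
v = 1/11 (v = 1/(3 + 4*2) = 1/(3 + 8) = 1/11 ≈ 0.090909)
l(s) = -3
h = 34/11 (h = 3 + 1/11 = 34/11 ≈ 3.0909)
√(l(-8) + (h*(-10) + 10)) = √(-3 + ((34/11)*(-10) + 10)) = √(-3 + (-340/11 + 10)) = √(-3 - 230/11) = √(-263/11) = I*√2893/11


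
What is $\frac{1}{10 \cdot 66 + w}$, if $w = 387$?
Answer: $\frac{1}{1047} \approx 0.00095511$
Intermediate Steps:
$\frac{1}{10 \cdot 66 + w} = \frac{1}{10 \cdot 66 + 387} = \frac{1}{660 + 387} = \frac{1}{1047}$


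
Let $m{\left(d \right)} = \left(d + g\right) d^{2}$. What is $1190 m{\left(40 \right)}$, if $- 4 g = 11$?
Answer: $70924000$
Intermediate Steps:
$g = - \frac{11}{4}$ ($g = \left(- \frac{1}{4}\right) 11 = - \frac{11}{4} \approx -2.75$)
$m{\left(d \right)} = d^{2} \left(- \frac{11}{4} + d\right)$ ($m{\left(d \right)} = \left(d - \frac{11}{4}\right) d^{2} = \left(- \frac{11}{4} + d\right) d^{2} = d^{2} \left(- \frac{11}{4} + d\right)$)
$1190 m{\left(40 \right)} = 1190 \cdot 40^{2} \left(- \frac{11}{4} + 40\right) = 1190 \cdot 1600 \cdot \frac{149}{4} = 1190 \cdot 59600 = 70924000$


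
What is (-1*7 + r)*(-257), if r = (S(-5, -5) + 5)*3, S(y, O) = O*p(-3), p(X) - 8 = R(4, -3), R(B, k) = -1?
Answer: 24929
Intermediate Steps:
p(X) = 7 (p(X) = 8 - 1 = 7)
S(y, O) = 7*O (S(y, O) = O*7 = 7*O)
r = -90 (r = (7*(-5) + 5)*3 = (-35 + 5)*3 = -30*3 = -90)
(-1*7 + r)*(-257) = (-1*7 - 90)*(-257) = (-7 - 90)*(-257) = -97*(-257) = 24929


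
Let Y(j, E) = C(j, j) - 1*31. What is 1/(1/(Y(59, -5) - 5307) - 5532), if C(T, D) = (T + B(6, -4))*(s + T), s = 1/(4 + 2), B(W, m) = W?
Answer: -8953/49528002 ≈ -0.00018077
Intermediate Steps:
s = ⅙ (s = 1/6 = ⅙ ≈ 0.16667)
C(T, D) = (6 + T)*(⅙ + T) (C(T, D) = (T + 6)*(⅙ + T) = (6 + T)*(⅙ + T))
Y(j, E) = -30 + j² + 37*j/6 (Y(j, E) = (1 + j² + 37*j/6) - 1*31 = (1 + j² + 37*j/6) - 31 = -30 + j² + 37*j/6)
1/(1/(Y(59, -5) - 5307) - 5532) = 1/(1/((-30 + 59² + (37/6)*59) - 5307) - 5532) = 1/(1/((-30 + 3481 + 2183/6) - 5307) - 5532) = 1/(1/(22889/6 - 5307) - 5532) = 1/(1/(-8953/6) - 5532) = 1/(-6/8953 - 5532) = 1/(-49528002/8953) = -8953/49528002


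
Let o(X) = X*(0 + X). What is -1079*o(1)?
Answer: -1079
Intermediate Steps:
o(X) = X² (o(X) = X*X = X²)
-1079*o(1) = -1079*1² = -1079*1 = -1079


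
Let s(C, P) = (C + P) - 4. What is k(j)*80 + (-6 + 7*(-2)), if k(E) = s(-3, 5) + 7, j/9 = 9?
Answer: 380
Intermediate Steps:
j = 81 (j = 9*9 = 81)
s(C, P) = -4 + C + P
k(E) = 5 (k(E) = (-4 - 3 + 5) + 7 = -2 + 7 = 5)
k(j)*80 + (-6 + 7*(-2)) = 5*80 + (-6 + 7*(-2)) = 400 + (-6 - 14) = 400 - 20 = 380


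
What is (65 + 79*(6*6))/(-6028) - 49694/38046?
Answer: -205115623/114670644 ≈ -1.7887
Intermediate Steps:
(65 + 79*(6*6))/(-6028) - 49694/38046 = (65 + 79*36)*(-1/6028) - 49694*1/38046 = (65 + 2844)*(-1/6028) - 24847/19023 = 2909*(-1/6028) - 24847/19023 = -2909/6028 - 24847/19023 = -205115623/114670644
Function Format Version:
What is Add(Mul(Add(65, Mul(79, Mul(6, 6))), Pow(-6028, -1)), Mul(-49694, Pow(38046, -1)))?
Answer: Rational(-205115623, 114670644) ≈ -1.7887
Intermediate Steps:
Add(Mul(Add(65, Mul(79, Mul(6, 6))), Pow(-6028, -1)), Mul(-49694, Pow(38046, -1))) = Add(Mul(Add(65, Mul(79, 36)), Rational(-1, 6028)), Mul(-49694, Rational(1, 38046))) = Add(Mul(Add(65, 2844), Rational(-1, 6028)), Rational(-24847, 19023)) = Add(Mul(2909, Rational(-1, 6028)), Rational(-24847, 19023)) = Add(Rational(-2909, 6028), Rational(-24847, 19023)) = Rational(-205115623, 114670644)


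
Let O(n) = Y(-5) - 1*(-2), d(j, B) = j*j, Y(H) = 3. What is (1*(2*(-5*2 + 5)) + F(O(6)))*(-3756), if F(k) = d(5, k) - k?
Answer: -37560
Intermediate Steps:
d(j, B) = j²
O(n) = 5 (O(n) = 3 - 1*(-2) = 3 + 2 = 5)
F(k) = 25 - k (F(k) = 5² - k = 25 - k)
(1*(2*(-5*2 + 5)) + F(O(6)))*(-3756) = (1*(2*(-5*2 + 5)) + (25 - 1*5))*(-3756) = (1*(2*(-10 + 5)) + (25 - 5))*(-3756) = (1*(2*(-5)) + 20)*(-3756) = (1*(-10) + 20)*(-3756) = (-10 + 20)*(-3756) = 10*(-3756) = -37560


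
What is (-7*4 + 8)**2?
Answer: 400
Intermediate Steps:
(-7*4 + 8)**2 = (-28 + 8)**2 = (-20)**2 = 400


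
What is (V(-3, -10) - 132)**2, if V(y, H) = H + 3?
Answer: 19321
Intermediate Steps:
V(y, H) = 3 + H
(V(-3, -10) - 132)**2 = ((3 - 10) - 132)**2 = (-7 - 132)**2 = (-139)**2 = 19321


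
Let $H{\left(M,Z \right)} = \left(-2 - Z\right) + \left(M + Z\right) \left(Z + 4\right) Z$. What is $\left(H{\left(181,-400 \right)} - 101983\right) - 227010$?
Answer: $-35018195$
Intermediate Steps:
$H{\left(M,Z \right)} = -2 - Z + Z \left(4 + Z\right) \left(M + Z\right)$ ($H{\left(M,Z \right)} = \left(-2 - Z\right) + \left(M + Z\right) \left(4 + Z\right) Z = \left(-2 - Z\right) + \left(4 + Z\right) \left(M + Z\right) Z = \left(-2 - Z\right) + Z \left(4 + Z\right) \left(M + Z\right) = -2 - Z + Z \left(4 + Z\right) \left(M + Z\right)$)
$\left(H{\left(181,-400 \right)} - 101983\right) - 227010 = \left(\left(-2 + \left(-400\right)^{3} - -400 + 4 \left(-400\right)^{2} + 181 \left(-400\right)^{2} + 4 \cdot 181 \left(-400\right)\right) - 101983\right) - 227010 = \left(\left(-2 - 64000000 + 400 + 4 \cdot 160000 + 181 \cdot 160000 - 289600\right) - 101983\right) - 227010 = \left(\left(-2 - 64000000 + 400 + 640000 + 28960000 - 289600\right) - 101983\right) - 227010 = \left(-34689202 - 101983\right) - 227010 = -34791185 - 227010 = -35018195$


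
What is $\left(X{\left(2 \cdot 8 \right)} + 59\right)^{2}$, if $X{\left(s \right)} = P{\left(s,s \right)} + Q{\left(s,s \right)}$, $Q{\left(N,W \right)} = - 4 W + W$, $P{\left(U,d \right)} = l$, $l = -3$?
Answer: $64$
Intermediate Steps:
$P{\left(U,d \right)} = -3$
$Q{\left(N,W \right)} = - 3 W$
$X{\left(s \right)} = -3 - 3 s$
$\left(X{\left(2 \cdot 8 \right)} + 59\right)^{2} = \left(\left(-3 - 3 \cdot 2 \cdot 8\right) + 59\right)^{2} = \left(\left(-3 - 48\right) + 59\right)^{2} = \left(-51 + 59\right)^{2} = 8^{2} = 64$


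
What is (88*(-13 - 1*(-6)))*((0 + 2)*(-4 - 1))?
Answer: 6160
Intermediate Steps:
(88*(-13 - 1*(-6)))*((0 + 2)*(-4 - 1)) = (88*(-13 + 6))*(2*(-5)) = (88*(-7))*(-10) = -616*(-10) = 6160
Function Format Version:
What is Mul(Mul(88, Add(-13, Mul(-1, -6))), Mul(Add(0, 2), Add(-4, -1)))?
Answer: 6160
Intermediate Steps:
Mul(Mul(88, Add(-13, Mul(-1, -6))), Mul(Add(0, 2), Add(-4, -1))) = Mul(Mul(88, Add(-13, 6)), Mul(2, -5)) = Mul(Mul(88, -7), -10) = Mul(-616, -10) = 6160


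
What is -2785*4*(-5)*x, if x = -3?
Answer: -167100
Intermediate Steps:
-2785*4*(-5)*x = -2785*4*(-5)*(-3) = -(-55700)*(-3) = -2785*60 = -167100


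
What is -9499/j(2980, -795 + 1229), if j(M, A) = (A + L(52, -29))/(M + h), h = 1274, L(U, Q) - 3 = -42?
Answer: -40408746/395 ≈ -1.0230e+5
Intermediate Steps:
L(U, Q) = -39 (L(U, Q) = 3 - 42 = -39)
j(M, A) = (-39 + A)/(1274 + M) (j(M, A) = (A - 39)/(M + 1274) = (-39 + A)/(1274 + M))
-9499/j(2980, -795 + 1229) = -9499*(1274 + 2980)/(-39 + (-795 + 1229)) = -9499*4254/(-39 + 434) = -9499/((1/4254)*395) = -9499/395/4254 = -9499*4254/395 = -40408746/395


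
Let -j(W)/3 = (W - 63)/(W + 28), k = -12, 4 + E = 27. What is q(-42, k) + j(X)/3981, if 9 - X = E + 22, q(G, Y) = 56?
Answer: 594397/10616 ≈ 55.991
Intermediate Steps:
E = 23 (E = -4 + 27 = 23)
X = -36 (X = 9 - (23 + 22) = 9 - 1*45 = 9 - 45 = -36)
j(W) = -3*(-63 + W)/(28 + W) (j(W) = -3*(W - 63)/(W + 28) = -3*(-63 + W)/(28 + W))
q(-42, k) + j(X)/3981 = 56 + (3*(63 - 1*(-36))/(28 - 36))/3981 = 56 + (3*(63 + 36)/(-8))*(1/3981) = 56 + (3*(-⅛)*99)*(1/3981) = 56 - 297/8*1/3981 = 56 - 99/10616 = 594397/10616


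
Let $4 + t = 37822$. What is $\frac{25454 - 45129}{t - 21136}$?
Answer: $- \frac{19675}{16682} \approx -1.1794$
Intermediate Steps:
$t = 37818$ ($t = -4 + 37822 = 37818$)
$\frac{25454 - 45129}{t - 21136} = \frac{25454 - 45129}{37818 - 21136} = - \frac{19675}{16682}$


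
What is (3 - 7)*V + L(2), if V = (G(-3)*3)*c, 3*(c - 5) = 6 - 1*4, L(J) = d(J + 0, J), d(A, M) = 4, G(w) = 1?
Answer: -64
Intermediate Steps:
L(J) = 4
c = 17/3 (c = 5 + (6 - 1*4)/3 = 5 + (6 - 4)/3 = 5 + (⅓)*2 = 5 + ⅔ = 17/3 ≈ 5.6667)
V = 17 (V = (1*3)*(17/3) = 3*(17/3) = 17)
(3 - 7)*V + L(2) = (3 - 7)*17 + 4 = -4*17 + 4 = -68 + 4 = -64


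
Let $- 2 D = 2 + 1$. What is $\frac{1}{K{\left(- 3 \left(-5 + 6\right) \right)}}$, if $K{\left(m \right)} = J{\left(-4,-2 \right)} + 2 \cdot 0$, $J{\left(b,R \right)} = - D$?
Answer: $\frac{2}{3} \approx 0.66667$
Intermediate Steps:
$D = - \frac{3}{2}$ ($D = - \frac{2 + 1}{2} = \left(- \frac{1}{2}\right) 3 = - \frac{3}{2} \approx -1.5$)
$J{\left(b,R \right)} = \frac{3}{2}$ ($J{\left(b,R \right)} = \left(-1\right) \left(- \frac{3}{2}\right) = \frac{3}{2}$)
$K{\left(m \right)} = \frac{3}{2}$ ($K{\left(m \right)} = \frac{3}{2} + 2 \cdot 0 = \frac{3}{2} + 0 = \frac{3}{2}$)
$\frac{1}{K{\left(- 3 \left(-5 + 6\right) \right)}} = \frac{1}{\frac{3}{2}} = \frac{2}{3}$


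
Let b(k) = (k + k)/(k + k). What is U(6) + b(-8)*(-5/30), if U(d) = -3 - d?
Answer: -55/6 ≈ -9.1667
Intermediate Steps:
b(k) = 1 (b(k) = (2*k)/((2*k)) = (2*k)*(1/(2*k)) = 1)
U(6) + b(-8)*(-5/30) = (-3 - 1*6) + 1*(-5/30) = (-3 - 6) + 1*(-5*1/30) = -9 + 1*(-1/6) = -9 - 1/6 = -55/6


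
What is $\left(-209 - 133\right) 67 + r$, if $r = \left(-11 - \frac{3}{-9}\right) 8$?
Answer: $- \frac{68998}{3} \approx -22999.0$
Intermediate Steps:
$r = - \frac{256}{3}$ ($r = \left(-11 - - \frac{1}{3}\right) 8 = \left(-11 + \frac{1}{3}\right) 8 = \left(- \frac{32}{3}\right) 8 = - \frac{256}{3} \approx -85.333$)
$\left(-209 - 133\right) 67 + r = \left(-209 - 133\right) 67 - \frac{256}{3} = \left(-342\right) 67 - \frac{256}{3} = -22914 - \frac{256}{3} = - \frac{68998}{3}$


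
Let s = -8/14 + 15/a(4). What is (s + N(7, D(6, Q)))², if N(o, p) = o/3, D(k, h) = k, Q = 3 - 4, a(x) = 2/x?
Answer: 444889/441 ≈ 1008.8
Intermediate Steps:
Q = -1
N(o, p) = o/3 (N(o, p) = o*(⅓) = o/3)
s = 206/7 (s = -8/14 + 15/((2/4)) = -8*1/14 + 15/((2*(¼))) = -4/7 + 15/(½) = -4/7 + 15*2 = -4/7 + 30 = 206/7 ≈ 29.429)
(s + N(7, D(6, Q)))² = (206/7 + (⅓)*7)² = (206/7 + 7/3)² = (667/21)² = 444889/441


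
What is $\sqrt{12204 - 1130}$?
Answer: $7 \sqrt{226} \approx 105.23$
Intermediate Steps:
$\sqrt{12204 - 1130} = \sqrt{11074} = 7 \sqrt{226}$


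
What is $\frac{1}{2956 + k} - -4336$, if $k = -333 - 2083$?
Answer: $\frac{2341441}{540} \approx 4336.0$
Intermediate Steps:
$k = -2416$ ($k = -333 - 2083 = -2416$)
$\frac{1}{2956 + k} - -4336 = \frac{1}{2956 - 2416} - -4336 = \frac{1}{540} + 4336 = \frac{2341441}{540}$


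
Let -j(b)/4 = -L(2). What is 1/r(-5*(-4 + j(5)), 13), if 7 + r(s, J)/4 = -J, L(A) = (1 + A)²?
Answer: -1/80 ≈ -0.012500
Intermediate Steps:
j(b) = 36 (j(b) = -(-4)*(1 + 2)² = -(-4)*3² = -(-4)*9 = -4*(-9) = 36)
r(s, J) = -28 - 4*J (r(s, J) = -28 + 4*(-J) = -28 - 4*J)
1/r(-5*(-4 + j(5)), 13) = 1/(-28 - 4*13) = 1/(-28 - 52) = 1/(-80) = -1/80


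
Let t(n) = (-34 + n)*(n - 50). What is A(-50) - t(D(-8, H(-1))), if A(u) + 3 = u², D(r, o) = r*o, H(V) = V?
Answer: 1405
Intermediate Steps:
D(r, o) = o*r
t(n) = (-50 + n)*(-34 + n) (t(n) = (-34 + n)*(-50 + n) = (-50 + n)*(-34 + n))
A(u) = -3 + u²
A(-50) - t(D(-8, H(-1))) = (-3 + (-50)²) - (1700 + (-1*(-8))² - (-84)*(-8)) = (-3 + 2500) - (1700 + 8² - 84*8) = 2497 - (1700 + 64 - 672) = 2497 - 1*1092 = 2497 - 1092 = 1405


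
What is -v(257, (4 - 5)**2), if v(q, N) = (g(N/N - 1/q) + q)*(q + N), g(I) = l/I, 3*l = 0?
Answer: -66306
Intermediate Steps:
l = 0 (l = (1/3)*0 = 0)
g(I) = 0 (g(I) = 0/I = 0)
v(q, N) = q*(N + q) (v(q, N) = (0 + q)*(q + N) = q*(N + q))
-v(257, (4 - 5)**2) = -257*((4 - 5)**2 + 257) = -257*((-1)**2 + 257) = -257*(1 + 257) = -257*258 = -1*66306 = -66306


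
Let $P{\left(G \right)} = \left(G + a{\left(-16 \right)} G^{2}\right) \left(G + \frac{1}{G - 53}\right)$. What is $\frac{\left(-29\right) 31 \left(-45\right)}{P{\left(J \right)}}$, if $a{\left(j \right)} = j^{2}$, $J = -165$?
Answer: $- \frac{587946}{16713169759} \approx -3.5179 \cdot 10^{-5}$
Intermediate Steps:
$P{\left(G \right)} = \left(G + \frac{1}{-53 + G}\right) \left(G + 256 G^{2}\right)$ ($P{\left(G \right)} = \left(G + \left(-16\right)^{2} G^{2}\right) \left(G + \frac{1}{G - 53}\right) = \left(G + 256 G^{2}\right) \left(G + \frac{1}{-53 + G}\right) = \left(G + \frac{1}{-53 + G}\right) \left(G + 256 G^{2}\right)$)
$\frac{\left(-29\right) 31 \left(-45\right)}{P{\left(J \right)}} = \frac{\left(-29\right) 31 \left(-45\right)}{\left(-165\right) \frac{1}{-53 - 165} \left(1 - 13567 \left(-165\right)^{2} + 203 \left(-165\right) + 256 \left(-165\right)^{3}\right)} = \frac{\left(-899\right) \left(-45\right)}{\left(-165\right) \frac{1}{-218} \left(1 - 369361575 - 33495 + 256 \left(-4492125\right)\right)} = \frac{40455}{\left(-165\right) \left(- \frac{1}{218}\right) \left(1 - 369361575 - 33495 - 1149984000\right)} = \frac{40455}{\left(-165\right) \left(- \frac{1}{218}\right) \left(-1519379069\right)} = \frac{40455}{- \frac{250697546385}{218}} = 40455 \left(- \frac{218}{250697546385}\right) = - \frac{587946}{16713169759}$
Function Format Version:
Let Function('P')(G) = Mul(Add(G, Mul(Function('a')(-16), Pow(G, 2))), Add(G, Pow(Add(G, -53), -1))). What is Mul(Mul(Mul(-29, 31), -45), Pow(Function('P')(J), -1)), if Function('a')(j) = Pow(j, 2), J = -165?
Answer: Rational(-587946, 16713169759) ≈ -3.5179e-5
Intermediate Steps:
Function('P')(G) = Mul(Add(G, Pow(Add(-53, G), -1)), Add(G, Mul(256, Pow(G, 2)))) (Function('P')(G) = Mul(Add(G, Mul(Pow(-16, 2), Pow(G, 2))), Add(G, Pow(Add(G, -53), -1))) = Mul(Add(G, Mul(256, Pow(G, 2))), Add(G, Pow(Add(-53, G), -1))) = Mul(Add(G, Pow(Add(-53, G), -1)), Add(G, Mul(256, Pow(G, 2)))))
Mul(Mul(Mul(-29, 31), -45), Pow(Function('P')(J), -1)) = Mul(Mul(Mul(-29, 31), -45), Pow(Mul(-165, Pow(Add(-53, -165), -1), Add(1, Mul(-13567, Pow(-165, 2)), Mul(203, -165), Mul(256, Pow(-165, 3)))), -1)) = Mul(Mul(-899, -45), Pow(Mul(-165, Pow(-218, -1), Add(1, Mul(-13567, 27225), -33495, Mul(256, -4492125))), -1)) = Mul(40455, Pow(Mul(-165, Rational(-1, 218), Add(1, -369361575, -33495, -1149984000)), -1)) = Mul(40455, Pow(Mul(-165, Rational(-1, 218), -1519379069), -1)) = Mul(40455, Pow(Rational(-250697546385, 218), -1)) = Mul(40455, Rational(-218, 250697546385)) = Rational(-587946, 16713169759)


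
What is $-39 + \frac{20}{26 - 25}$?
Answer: $-19$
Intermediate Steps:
$-39 + \frac{20}{26 - 25} = -39 + \frac{20}{1} = -39 + 20 \cdot 1 = -39 + 20 = -19$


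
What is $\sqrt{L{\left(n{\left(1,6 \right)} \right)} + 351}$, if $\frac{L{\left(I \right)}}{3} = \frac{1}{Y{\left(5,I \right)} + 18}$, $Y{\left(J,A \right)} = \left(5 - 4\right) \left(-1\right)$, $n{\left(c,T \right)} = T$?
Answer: $\frac{\sqrt{101490}}{17} \approx 18.74$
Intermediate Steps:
$Y{\left(J,A \right)} = -1$ ($Y{\left(J,A \right)} = 1 \left(-1\right) = -1$)
$L{\left(I \right)} = \frac{3}{17}$ ($L{\left(I \right)} = \frac{3}{-1 + 18} = \frac{3}{17}$)
$\sqrt{L{\left(n{\left(1,6 \right)} \right)} + 351} = \sqrt{\frac{3}{17} + 351} = \sqrt{\frac{5970}{17}} = \frac{\sqrt{101490}}{17}$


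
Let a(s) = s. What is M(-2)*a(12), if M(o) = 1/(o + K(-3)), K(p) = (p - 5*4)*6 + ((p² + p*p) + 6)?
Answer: -3/29 ≈ -0.10345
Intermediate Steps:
K(p) = -114 + 2*p² + 6*p (K(p) = (p - 20)*6 + ((p² + p²) + 6) = (-20 + p)*6 + (2*p² + 6) = (-120 + 6*p) + (6 + 2*p²) = -114 + 2*p² + 6*p)
M(o) = 1/(-114 + o) (M(o) = 1/(o + (-114 + 2*(-3)² + 6*(-3))) = 1/(o + (-114 + 2*9 - 18)) = 1/(o + (-114 + 18 - 18)) = 1/(o - 114) = 1/(-114 + o))
M(-2)*a(12) = 12/(-114 - 2) = 12/(-116) = -1/116*12 = -3/29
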